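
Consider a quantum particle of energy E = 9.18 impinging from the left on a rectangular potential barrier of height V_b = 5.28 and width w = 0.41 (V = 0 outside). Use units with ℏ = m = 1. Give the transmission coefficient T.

Above the barrier the interior wavenumber is k₂ = √(2m(E − V_b))/ℏ = 2.793, giving phase k₂w = 1.145.
Matching at both interfaces gives T⁻¹ = 1 + V_b² sin²(k₂w) / [4E(E − V_b)] = 1.161, hence T = 0.861.

T = 0.861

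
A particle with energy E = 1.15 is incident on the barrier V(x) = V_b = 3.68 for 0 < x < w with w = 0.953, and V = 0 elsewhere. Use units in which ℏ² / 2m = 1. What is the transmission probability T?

Since E < V_b the interior solution is evanescent with decay constant κ = √(2m(V_b − E))/ℏ = 1.591.
κw = 1.516, sinh(κw) = 2.167.
The exact tunnelling result is T⁻¹ = 1 + V_b² sinh²(κw) / [4E(V_b − E)] = 6.463, so T = 0.155.

T = 0.155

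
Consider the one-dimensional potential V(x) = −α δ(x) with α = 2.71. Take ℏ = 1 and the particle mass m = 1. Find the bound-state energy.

The bound state is ψ(x) = √κ e^{−κ|x|}. The derivative jump ψ'(0⁺) − ψ'(0⁻) = −(2mα/ℏ²)ψ(0) fixes κ = mα/ℏ² = 2.710.
Then E = −ℏ²κ²/(2m) = −mα²/(2ℏ²) = -3.672.

E = -3.67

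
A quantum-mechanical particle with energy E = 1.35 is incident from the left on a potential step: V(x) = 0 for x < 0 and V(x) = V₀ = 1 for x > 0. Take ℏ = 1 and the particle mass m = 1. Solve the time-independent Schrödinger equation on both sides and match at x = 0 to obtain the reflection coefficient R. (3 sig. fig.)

R = 0.106

On each side the TISE gives plane waves with k = √(2m(E − V))/ℏ: k₁ = √(2·1·1.35) = 1.643, k₂ = √(2·1·0.35) = 0.8367.
Matching ψ and ψ′ at x = 0 gives r = (k₁ − k₂)/(k₁ + k₂), so R = r² = 0.1058 and T = 1 − R = 0.8942.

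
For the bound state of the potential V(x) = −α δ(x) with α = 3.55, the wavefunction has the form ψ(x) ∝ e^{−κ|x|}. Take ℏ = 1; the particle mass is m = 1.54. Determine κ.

κ = 5.47

Integrating the TISE across x = 0 gives the cusp condition ψ'(0⁺) − ψ'(0⁻) = −(2mα/ℏ²)ψ(0).
With ψ ∝ e^{−κ|x|} this yields −2κ = −2mα/ℏ², so κ = mα/ℏ² = 5.467.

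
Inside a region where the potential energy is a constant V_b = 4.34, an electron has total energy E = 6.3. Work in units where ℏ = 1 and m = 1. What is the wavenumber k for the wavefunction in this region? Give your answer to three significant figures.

With E > V_b the solution is oscillatory, ψ ∝ e^{±ikx} with k = √(2m(E − V_b))/ℏ.
k = √(2 × 1 × 1.96) = 1.980.

k = 1.98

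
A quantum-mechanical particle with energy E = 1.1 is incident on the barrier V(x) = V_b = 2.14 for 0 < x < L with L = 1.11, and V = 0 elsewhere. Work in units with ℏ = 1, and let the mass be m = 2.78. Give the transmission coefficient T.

T = 0.0190

E < V_b: inside the barrier ψ ∝ e^{±κx} with κ = √(2m(V_b − E))/ℏ = 2.405.
κL = 2.669, sinh(κL) = 7.179.
The exact tunnelling result is T⁻¹ = 1 + V_b² sinh²(κL) / [4E(V_b − E)] = 52.58, so T = 0.0190.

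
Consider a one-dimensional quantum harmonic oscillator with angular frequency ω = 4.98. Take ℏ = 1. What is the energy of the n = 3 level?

Using E_n = (n + ½)ℏω: E_3 = 3.5 × 4.98 = 17.43.

E = 17.4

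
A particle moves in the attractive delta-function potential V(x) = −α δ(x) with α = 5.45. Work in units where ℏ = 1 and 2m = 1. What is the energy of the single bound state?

For x ≠ 0 the bound state is ψ ∝ e^{−κ|x|}; integrating the TISE across the delta gives the cusp condition 2κ = 2mα/ℏ², so κ = 2.725.
Then E = −ℏ²κ²/(2m) = −mα²/(2ℏ²) = -7.426.

E = -7.43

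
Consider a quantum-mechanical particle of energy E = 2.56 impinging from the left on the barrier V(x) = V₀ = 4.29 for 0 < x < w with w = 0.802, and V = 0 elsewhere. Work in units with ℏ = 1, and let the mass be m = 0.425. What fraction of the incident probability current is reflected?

E < V₀: inside the barrier ψ ∝ e^{±κx} with κ = √(2m(V₀ − E))/ℏ = 1.213.
κw = 0.9725, sinh(κw) = 1.133.
Matching ψ, ψ′ at both faces gives T = [1 + V₀² sinh²(κw) / (4E(V₀ − E))]⁻¹ = 1/2.334 = 0.428.
R = 1 − T = 0.572.

R = 0.572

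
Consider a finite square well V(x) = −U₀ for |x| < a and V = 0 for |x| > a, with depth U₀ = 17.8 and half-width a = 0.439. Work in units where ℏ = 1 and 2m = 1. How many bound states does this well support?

Define the well-strength parameter z₀ = (a/ℏ)√(2mU₀) = 0.439 × √(2·0.5·17.8) = 1.852.
The even/odd transcendental equations gain one root per π/2 in z₀, giving N = 1 + ⌊2z₀/π⌋ = 1 + ⌊1.179⌋ = 2.

N = 2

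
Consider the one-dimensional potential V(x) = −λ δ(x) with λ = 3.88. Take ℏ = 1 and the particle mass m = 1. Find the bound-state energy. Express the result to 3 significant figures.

For x ≠ 0 the bound state is ψ ∝ e^{−κ|x|}; integrating the TISE across the delta gives the cusp condition 2κ = 2mλ/ℏ², so κ = 3.880.
Then E = −ℏ²κ²/(2m) = −mλ²/(2ℏ²) = -7.527.

E = -7.53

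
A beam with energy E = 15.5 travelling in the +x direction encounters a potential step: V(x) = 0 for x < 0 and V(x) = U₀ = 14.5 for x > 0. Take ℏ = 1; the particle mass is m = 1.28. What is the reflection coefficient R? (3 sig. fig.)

R = 0.354

The wavenumbers are k₁ = √(2mE)/ℏ = 6.299 on the left and k₂ = √(2m(E − U₀))/ℏ = 1.600 on the right.
Continuity of ψ and ψ′ at the step yields the reflection amplitude r = (k₁ − k₂)/(k₁ + k₂) = 0.5949; thus R = |r|² = 0.3539, T = 0.6461.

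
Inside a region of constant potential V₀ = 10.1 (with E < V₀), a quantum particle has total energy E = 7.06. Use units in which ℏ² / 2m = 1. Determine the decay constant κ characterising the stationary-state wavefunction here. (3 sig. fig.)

κ = 1.74

Since E < V₀ the TISE in this region is ψ'' = κ²ψ with κ = √(2m(V₀ − E))/ℏ.
κ = √(2 × 0.5 × 3.04) = 1.744.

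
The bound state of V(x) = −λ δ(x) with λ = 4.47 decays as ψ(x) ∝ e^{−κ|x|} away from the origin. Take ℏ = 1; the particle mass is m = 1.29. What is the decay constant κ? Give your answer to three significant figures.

Integrate −(ℏ²/2m)ψ'' − λδ(x)ψ = Eψ from −ε to +ε: the ψ'' term gives ψ'(0⁺) − ψ'(0⁻) and the δ term gives −(2mλ/ℏ²)ψ(0).
With ψ ∝ e^{−κ|x|} this yields −2κ = −2mλ/ℏ², so κ = mλ/ℏ² = 5.766.

κ = 5.77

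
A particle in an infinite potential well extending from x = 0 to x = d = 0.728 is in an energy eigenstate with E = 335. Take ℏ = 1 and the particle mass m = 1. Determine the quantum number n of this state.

n = 6

For an infinite well E_n = n²π²ℏ²/(2md²), so n = (d/πℏ)√(2mE).
n = (0.728/π) × √(2 × 1 × 335) = 5.998 → n = 6.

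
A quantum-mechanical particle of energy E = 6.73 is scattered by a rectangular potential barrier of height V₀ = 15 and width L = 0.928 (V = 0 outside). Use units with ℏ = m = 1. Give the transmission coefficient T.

T = 0.00208

E < V₀: inside the barrier ψ ∝ e^{±κx} with κ = √(2m(V₀ − E))/ℏ = 4.067.
κL = 3.774, sinh(κL) = 21.77.
Matching ψ, ψ′ at both faces gives T = [1 + V₀² sinh²(κL) / (4E(V₀ − E))]⁻¹ = 1/479.9 = 0.00208.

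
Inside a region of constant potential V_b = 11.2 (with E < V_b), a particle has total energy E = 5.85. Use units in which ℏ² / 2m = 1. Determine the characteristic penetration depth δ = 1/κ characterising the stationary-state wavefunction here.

δ = 0.432

Since E < V_b the TISE in this region is ψ'' = κ²ψ with κ = √(2m(V_b − E))/ℏ.
κ = √(2 × 0.5 × 5.35) = 2.313. The penetration depth is δ = 1/κ = 0.432.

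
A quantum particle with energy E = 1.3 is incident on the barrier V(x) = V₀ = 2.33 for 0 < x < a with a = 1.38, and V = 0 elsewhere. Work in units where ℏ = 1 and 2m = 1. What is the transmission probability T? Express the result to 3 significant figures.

T = 0.214

Since E < V₀ the interior solution is evanescent with decay constant κ = √(2m(V₀ − E))/ℏ = 1.015.
κa = 1.401, sinh(κa) = 1.905.
Matching ψ, ψ′ at both faces gives T = [1 + V₀² sinh²(κa) / (4E(V₀ − E))]⁻¹ = 1/4.680 = 0.214.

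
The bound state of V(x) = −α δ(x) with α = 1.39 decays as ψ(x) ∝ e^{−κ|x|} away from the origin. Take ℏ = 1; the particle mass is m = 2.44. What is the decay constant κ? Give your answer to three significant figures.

Integrate −(ℏ²/2m)ψ'' − αδ(x)ψ = Eψ from −ε to +ε: the ψ'' term gives ψ'(0⁺) − ψ'(0⁻) and the δ term gives −(2mα/ℏ²)ψ(0).
With ψ ∝ e^{−κ|x|} this yields −2κ = −2mα/ℏ², so κ = mα/ℏ² = 3.392.

κ = 3.39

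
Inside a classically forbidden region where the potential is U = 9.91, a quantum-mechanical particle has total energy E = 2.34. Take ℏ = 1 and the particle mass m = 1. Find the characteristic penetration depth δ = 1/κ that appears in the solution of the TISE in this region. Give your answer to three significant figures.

Since E < U the TISE in this region is ψ'' = κ²ψ with κ = √(2m(U − E))/ℏ.
κ = √(2 × 1 × 7.57) = 3.891. The penetration depth is δ = 1/κ = 0.257.

δ = 0.257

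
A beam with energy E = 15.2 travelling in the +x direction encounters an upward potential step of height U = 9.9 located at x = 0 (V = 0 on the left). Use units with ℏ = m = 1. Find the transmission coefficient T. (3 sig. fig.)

On each side the TISE gives plane waves with k = √(2m(E − V))/ℏ: k₁ = √(2·1·15.2) = 5.514, k₂ = √(2·1·5.3) = 3.256.
Matching ψ and ψ′ at x = 0 gives r = (k₁ − k₂)/(k₁ + k₂), so R = r² = 0.06629 and T = 1 − R = 0.9337.

T = 0.934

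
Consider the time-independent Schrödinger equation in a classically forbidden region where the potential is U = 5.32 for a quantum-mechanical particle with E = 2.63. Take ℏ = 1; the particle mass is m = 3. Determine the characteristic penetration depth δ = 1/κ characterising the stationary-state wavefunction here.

Since E < U the TISE in this region is ψ'' = κ²ψ with κ = √(2m(U − E))/ℏ.
κ = √(2 × 3 × 2.69) = 4.017. The penetration depth is δ = 1/κ = 0.249.

δ = 0.249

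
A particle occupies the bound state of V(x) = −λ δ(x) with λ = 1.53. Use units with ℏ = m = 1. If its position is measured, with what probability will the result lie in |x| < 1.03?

The normalised bound state is ψ = √κ e^{−κ|x|} with κ = mλ/ℏ² = 1.530.
P(|x| < d) = ∫_{−d}^{d} κ e^{−2κ|x|} dx = 1 − e^{−2κd} = 1 − e^{−3.152} = 0.9572.

P = 0.957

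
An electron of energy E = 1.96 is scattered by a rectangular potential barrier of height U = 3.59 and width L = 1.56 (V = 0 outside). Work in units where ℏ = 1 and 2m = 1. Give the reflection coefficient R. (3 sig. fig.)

R = 0.929

Since E < U the interior solution is evanescent with decay constant κ = √(2m(U − E))/ℏ = 1.277.
κL = 1.992, sinh(κL) = 3.596.
The exact tunnelling result is T⁻¹ = 1 + U² sinh²(κL) / [4E(U − E)] = 14.04, so T = 0.0712.
R = 1 − T = 0.929.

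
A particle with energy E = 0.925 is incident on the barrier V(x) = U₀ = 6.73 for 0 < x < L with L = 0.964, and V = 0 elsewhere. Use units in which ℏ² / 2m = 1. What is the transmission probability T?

Since E < U₀ the interior solution is evanescent with decay constant κ = √(2m(U₀ − E))/ℏ = 2.409.
κL = 2.323, sinh(κL) = 5.052.
The exact tunnelling result is T⁻¹ = 1 + U₀² sinh²(κL) / [4E(U₀ − E)] = 54.82, so T = 0.0182.

T = 0.0182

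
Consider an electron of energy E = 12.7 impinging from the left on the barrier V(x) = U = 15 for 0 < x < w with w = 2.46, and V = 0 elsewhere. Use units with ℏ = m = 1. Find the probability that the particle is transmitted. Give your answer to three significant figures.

T = 0.0000543

Since E < U the interior solution is evanescent with decay constant κ = √(2m(U − E))/ℏ = 2.145.
κw = 5.276, sinh(κw) = 97.80.
Matching ψ, ψ′ at both faces gives T = [1 + U² sinh²(κw) / (4E(U − E))]⁻¹ = 1/18420 = 0.0000543.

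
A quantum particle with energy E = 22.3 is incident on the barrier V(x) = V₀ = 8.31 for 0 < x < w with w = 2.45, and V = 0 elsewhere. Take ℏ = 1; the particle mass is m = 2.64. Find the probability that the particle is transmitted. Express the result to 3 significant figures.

T = 0.965

Above the barrier the interior wavenumber is k₂ = √(2m(E − V₀))/ℏ = 8.595, giving phase k₂w = 21.06.
Matching at both interfaces gives T⁻¹ = 1 + V₀² sin²(k₂w) / [4E(E − V₀)] = 1.036, hence T = 0.965.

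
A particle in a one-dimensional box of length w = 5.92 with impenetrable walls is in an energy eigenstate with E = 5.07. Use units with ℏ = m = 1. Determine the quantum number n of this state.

n = 6

From E_n = n²π²ℏ²/(2mw²) invert to n = √(2mw²E)/(πℏ).
n = (5.92/π) × √(2 × 1 × 5.07) = 6.001 → n = 6.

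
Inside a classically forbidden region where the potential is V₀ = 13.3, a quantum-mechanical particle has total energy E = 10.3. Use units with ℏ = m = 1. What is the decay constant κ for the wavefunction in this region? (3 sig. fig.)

κ = 2.45

Since E < V₀ the TISE in this region is ψ'' = κ²ψ with κ = √(2m(V₀ − E))/ℏ.
κ = √(2 × 1 × 3) = 2.449.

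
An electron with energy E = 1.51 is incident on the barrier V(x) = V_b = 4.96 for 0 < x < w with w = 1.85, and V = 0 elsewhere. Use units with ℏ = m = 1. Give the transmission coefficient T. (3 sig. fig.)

T = 0.000204

E < V_b: inside the barrier ψ ∝ e^{±κx} with κ = √(2m(V_b − E))/ℏ = 2.627.
κw = 4.860, sinh(κw) = 64.48.
Matching ψ, ψ′ at both faces gives T = [1 + V_b² sinh²(κw) / (4E(V_b − E))]⁻¹ = 1/4909 = 0.000204.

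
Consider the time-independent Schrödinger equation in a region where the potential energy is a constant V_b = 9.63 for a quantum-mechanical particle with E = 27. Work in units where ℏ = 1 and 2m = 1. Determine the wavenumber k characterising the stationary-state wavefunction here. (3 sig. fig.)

k = 4.17

With E > V_b the solution is oscillatory, ψ ∝ e^{±ikx} with k = √(2m(E − V_b))/ℏ.
k = √(2 × 0.5 × 17.37) = 4.168.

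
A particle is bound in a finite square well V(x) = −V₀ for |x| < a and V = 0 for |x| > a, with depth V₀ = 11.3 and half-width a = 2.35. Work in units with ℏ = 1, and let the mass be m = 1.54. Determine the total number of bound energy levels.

N = 9

Define the well-strength parameter z₀ = (a/ℏ)√(2mV₀) = 2.35 × √(2·1.54·11.3) = 13.86.
A new bound state (alternating even/odd) appears each time z₀ passes a multiple of π/2, so N = ⌊2z₀/π⌋ + 1 = ⌊8.826⌋ + 1 = 9.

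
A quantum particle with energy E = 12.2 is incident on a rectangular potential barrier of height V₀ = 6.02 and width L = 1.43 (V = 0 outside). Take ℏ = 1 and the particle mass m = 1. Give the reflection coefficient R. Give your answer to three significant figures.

R = 0.0980

E > V₀: inside the barrier k₂ = √(2m(E − V₀))/ℏ = 3.516, k₂L = 5.027.
Matching at both interfaces gives T⁻¹ = 1 + V₀² sin²(k₂L) / [4E(E − V₀)] = 1.109, hence T = 0.902.
R = 1 − T = 0.0980.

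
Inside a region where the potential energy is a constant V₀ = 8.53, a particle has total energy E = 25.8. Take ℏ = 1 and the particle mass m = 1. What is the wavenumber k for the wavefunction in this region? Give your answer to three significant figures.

With E > V₀ the solution is oscillatory, ψ ∝ e^{±ikx} with k = √(2m(E − V₀))/ℏ.
k = √(2 × 1 × 17.27) = 5.877.

k = 5.88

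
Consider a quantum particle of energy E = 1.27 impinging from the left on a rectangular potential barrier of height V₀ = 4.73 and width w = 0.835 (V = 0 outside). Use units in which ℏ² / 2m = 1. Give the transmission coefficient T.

T = 0.134

Since E < V₀ the interior solution is evanescent with decay constant κ = √(2m(V₀ − E))/ℏ = 1.860.
κw = 1.553, sinh(κw) = 2.257.
The exact tunnelling result is T⁻¹ = 1 + V₀² sinh²(κw) / [4E(V₀ − E)] = 7.487, so T = 0.134.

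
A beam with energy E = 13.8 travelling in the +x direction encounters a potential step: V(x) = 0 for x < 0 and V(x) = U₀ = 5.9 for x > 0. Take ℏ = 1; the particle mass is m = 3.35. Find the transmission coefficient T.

The wavenumbers are k₁ = √(2mE)/ℏ = 9.616 on the left and k₂ = √(2m(E − U₀))/ℏ = 7.275 on the right.
Continuity of ψ and ψ′ at the step yields the reflection amplitude r = (k₁ − k₂)/(k₁ + k₂) = 0.1386; thus R = |r|² = 0.01920, T = 0.9808.

T = 0.981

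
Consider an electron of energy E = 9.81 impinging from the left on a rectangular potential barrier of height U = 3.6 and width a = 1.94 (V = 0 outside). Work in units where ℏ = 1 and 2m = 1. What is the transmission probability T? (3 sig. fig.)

T = 0.950

Above the barrier the interior wavenumber is k₂ = √(2m(E − U))/ℏ = 2.492, giving phase k₂a = 4.834.
Matching at both interfaces gives T⁻¹ = 1 + U² sin²(k₂a) / [4E(E − U)] = 1.052, hence T = 0.950.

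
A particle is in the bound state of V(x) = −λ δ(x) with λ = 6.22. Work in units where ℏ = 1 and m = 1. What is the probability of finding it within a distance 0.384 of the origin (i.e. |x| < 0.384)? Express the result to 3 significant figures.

P = 0.992

The normalised bound state is ψ = √κ e^{−κ|x|} with κ = mλ/ℏ² = 6.220.
P(|x| < d) = ∫_{−d}^{d} κ e^{−2κ|x|} dx = 1 − e^{−2κd} = 1 − e^{−4.777} = 0.9916.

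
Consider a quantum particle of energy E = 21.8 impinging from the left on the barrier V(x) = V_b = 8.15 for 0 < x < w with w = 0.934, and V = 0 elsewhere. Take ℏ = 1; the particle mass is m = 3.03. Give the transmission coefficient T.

E > V_b: inside the barrier k₂ = √(2m(E − V_b))/ℏ = 9.095, k₂w = 8.495.
Matching at both interfaces gives T⁻¹ = 1 + V_b² sin²(k₂w) / [4E(E − V_b)] = 1.036, hence T = 0.965.

T = 0.965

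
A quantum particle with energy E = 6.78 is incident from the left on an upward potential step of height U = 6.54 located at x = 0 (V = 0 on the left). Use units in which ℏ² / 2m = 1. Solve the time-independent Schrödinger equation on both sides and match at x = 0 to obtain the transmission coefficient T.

The wavenumbers are k₁ = √(2mE)/ℏ = 2.604 on the left and k₂ = √(2m(E − U))/ℏ = 0.4899 on the right.
Matching ψ and ψ′ at x = 0 gives r = (k₁ − k₂)/(k₁ + k₂), so R = r² = 0.4669 and T = 1 − R = 0.5331.

T = 0.533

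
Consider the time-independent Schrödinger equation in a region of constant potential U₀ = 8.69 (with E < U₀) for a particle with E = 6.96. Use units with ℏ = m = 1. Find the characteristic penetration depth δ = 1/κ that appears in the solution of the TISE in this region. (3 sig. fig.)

δ = 0.538

Since E < U₀ the TISE in this region is ψ'' = κ²ψ with κ = √(2m(U₀ − E))/ℏ.
κ = √(2 × 1 × 1.73) = 1.860. The penetration depth is δ = 1/κ = 0.538.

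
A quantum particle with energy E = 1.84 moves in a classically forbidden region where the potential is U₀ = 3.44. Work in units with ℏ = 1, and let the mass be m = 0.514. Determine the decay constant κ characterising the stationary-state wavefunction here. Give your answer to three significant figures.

κ = 1.28

Since E < U₀ the TISE in this region is ψ'' = κ²ψ with κ = √(2m(U₀ − E))/ℏ.
κ = √(2 × 0.514 × 1.6) = 1.282.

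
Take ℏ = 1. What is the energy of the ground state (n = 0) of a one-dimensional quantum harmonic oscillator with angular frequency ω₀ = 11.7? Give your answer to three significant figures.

E = 5.85

The oscillator eigenvalues are E_n = ℏω₀(n + ½), so E_0 = 11.7 × 0.5 = 5.850.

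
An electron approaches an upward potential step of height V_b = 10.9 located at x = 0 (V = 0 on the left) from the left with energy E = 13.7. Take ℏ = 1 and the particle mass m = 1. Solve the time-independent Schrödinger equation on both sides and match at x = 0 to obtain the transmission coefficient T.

T = 0.858

On each side the TISE gives plane waves with k = √(2m(E − V))/ℏ: k₁ = √(2·1·13.7) = 5.235, k₂ = √(2·1·2.8) = 2.366.
Matching ψ and ψ′ at x = 0 gives r = (k₁ − k₂)/(k₁ + k₂), so R = r² = 0.1424 and T = 1 − R = 0.8576.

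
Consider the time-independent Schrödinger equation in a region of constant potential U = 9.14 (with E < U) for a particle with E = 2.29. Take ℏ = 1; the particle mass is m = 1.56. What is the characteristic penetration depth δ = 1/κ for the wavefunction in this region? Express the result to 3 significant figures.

Since E < U the TISE in this region is ψ'' = κ²ψ with κ = √(2m(U − E))/ℏ.
κ = √(2 × 1.56 × 6.85) = 4.623. The penetration depth is δ = 1/κ = 0.216.

δ = 0.216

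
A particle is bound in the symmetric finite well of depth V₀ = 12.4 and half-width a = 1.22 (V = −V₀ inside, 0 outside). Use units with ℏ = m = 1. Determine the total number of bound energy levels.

N = 4

Define the well-strength parameter z₀ = (a/ℏ)√(2mV₀) = 1.22 × √(2·1·12.4) = 6.076.
The even/odd transcendental equations gain one root per π/2 in z₀, giving N = 1 + ⌊2z₀/π⌋ = 1 + ⌊3.868⌋ = 4.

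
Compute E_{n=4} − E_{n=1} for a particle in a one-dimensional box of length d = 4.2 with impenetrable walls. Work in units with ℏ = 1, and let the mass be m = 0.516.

E_n = n²π²ℏ²/(2md²), so ΔE = (4² − 1²) π²ℏ²/(2md²).
ΔE = 15 × π² / (2 × 0.516 × 4.2²) = 8.132.

ΔE = 8.13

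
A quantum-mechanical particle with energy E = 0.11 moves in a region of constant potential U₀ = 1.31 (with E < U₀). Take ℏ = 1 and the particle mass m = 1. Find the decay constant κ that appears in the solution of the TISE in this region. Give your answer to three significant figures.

κ = 1.55

Since E < U₀ the TISE in this region is ψ'' = κ²ψ with κ = √(2m(U₀ − E))/ℏ.
κ = √(2 × 1 × 1.2) = 1.549.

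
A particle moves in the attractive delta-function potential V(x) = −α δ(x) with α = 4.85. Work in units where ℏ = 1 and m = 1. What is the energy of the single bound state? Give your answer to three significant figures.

For x ≠ 0 the bound state is ψ ∝ e^{−κ|x|}; integrating the TISE across the delta gives the cusp condition 2κ = 2mα/ℏ², so κ = 4.850.
Then E = −ℏ²κ²/(2m) = −mα²/(2ℏ²) = -11.76.

E = -11.8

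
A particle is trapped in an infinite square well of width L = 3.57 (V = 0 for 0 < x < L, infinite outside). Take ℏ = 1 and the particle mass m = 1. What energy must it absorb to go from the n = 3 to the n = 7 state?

ΔE = 15.5

E_n = n²π²ℏ²/(2mL²), so ΔE = (7² − 3²) π²ℏ²/(2mL²).
ΔE = 40 × π² / (2 × 1 × 3.57²) = 15.49.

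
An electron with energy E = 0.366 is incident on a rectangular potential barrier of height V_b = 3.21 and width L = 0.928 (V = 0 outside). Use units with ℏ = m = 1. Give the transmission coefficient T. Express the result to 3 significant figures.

T = 0.0194

E < V_b: inside the barrier ψ ∝ e^{±κx} with κ = √(2m(V_b − E))/ℏ = 2.385.
κL = 2.213, sinh(κL) = 4.518.
The exact tunnelling result is T⁻¹ = 1 + V_b² sinh²(κL) / [4E(V_b − E)] = 51.52, so T = 0.0194.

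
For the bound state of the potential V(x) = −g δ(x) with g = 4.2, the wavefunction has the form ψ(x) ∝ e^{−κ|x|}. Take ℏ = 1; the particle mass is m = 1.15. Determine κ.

Integrate −(ℏ²/2m)ψ'' − gδ(x)ψ = Eψ from −ε to +ε: the ψ'' term gives ψ'(0⁺) − ψ'(0⁻) and the δ term gives −(2mg/ℏ²)ψ(0).
With ψ ∝ e^{−κ|x|} this yields −2κ = −2mg/ℏ², so κ = mg/ℏ² = 4.830.

κ = 4.83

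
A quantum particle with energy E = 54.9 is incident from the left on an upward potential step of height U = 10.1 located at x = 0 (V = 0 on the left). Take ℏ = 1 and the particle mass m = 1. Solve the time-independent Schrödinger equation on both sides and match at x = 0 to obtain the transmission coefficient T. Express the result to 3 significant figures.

T = 0.997

On each side the TISE gives plane waves with k = √(2m(E − V))/ℏ: k₁ = √(2·1·54.9) = 10.48, k₂ = √(2·1·44.8) = 9.466.
Matching ψ and ψ′ at x = 0 gives r = (k₁ − k₂)/(k₁ + k₂), so R = r² = 0.002579 and T = 1 − R = 0.9974.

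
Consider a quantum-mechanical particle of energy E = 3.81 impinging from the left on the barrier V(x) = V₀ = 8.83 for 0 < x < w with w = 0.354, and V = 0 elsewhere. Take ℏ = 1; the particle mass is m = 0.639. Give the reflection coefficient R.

Since E < V₀ the interior solution is evanescent with decay constant κ = √(2m(V₀ − E))/ℏ = 2.533.
κw = 0.8966, sinh(κw) = 1.022.
The exact tunnelling result is T⁻¹ = 1 + V₀² sinh²(κw) / [4E(V₀ − E)] = 2.064, so T = 0.485.
R = 1 − T = 0.515.

R = 0.515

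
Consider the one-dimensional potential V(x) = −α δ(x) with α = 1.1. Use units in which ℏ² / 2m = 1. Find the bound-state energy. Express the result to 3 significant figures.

E = -0.303

For x ≠ 0 the bound state is ψ ∝ e^{−κ|x|}; integrating the TISE across the delta gives the cusp condition 2κ = 2mα/ℏ², so κ = 0.5500.
Then E = −ℏ²κ²/(2m) = −mα²/(2ℏ²) = -0.3025.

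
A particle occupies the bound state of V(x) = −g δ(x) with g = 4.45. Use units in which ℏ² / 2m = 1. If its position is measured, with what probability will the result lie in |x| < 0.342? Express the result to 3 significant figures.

The normalised bound state is ψ = √κ e^{−κ|x|} with κ = mg/ℏ² = 2.225.
P(|x| < d) = ∫_{−d}^{d} κ e^{−2κ|x|} dx = 1 − e^{−2κd} = 1 − e^{−1.522} = 0.7817.

P = 0.782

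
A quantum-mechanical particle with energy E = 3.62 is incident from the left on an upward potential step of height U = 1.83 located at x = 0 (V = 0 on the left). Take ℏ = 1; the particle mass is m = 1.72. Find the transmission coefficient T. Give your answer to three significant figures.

On each side the TISE gives plane waves with k = √(2m(E − V))/ℏ: k₁ = √(2·1.72·3.62) = 3.529, k₂ = √(2·1.72·1.79) = 2.481.
Matching ψ and ψ′ at x = 0 gives r = (k₁ − k₂)/(k₁ + k₂), so R = r² = 0.03037 and T = 1 − R = 0.9696.

T = 0.970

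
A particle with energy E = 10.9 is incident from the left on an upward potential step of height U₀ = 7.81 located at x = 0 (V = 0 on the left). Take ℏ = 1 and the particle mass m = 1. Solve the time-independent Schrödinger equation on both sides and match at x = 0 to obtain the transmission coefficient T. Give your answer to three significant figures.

On each side the TISE gives plane waves with k = √(2m(E − V))/ℏ: k₁ = √(2·1·10.9) = 4.669, k₂ = √(2·1·3.09) = 2.486.
Matching ψ and ψ′ at x = 0 gives r = (k₁ − k₂)/(k₁ + k₂), so R = r² = 0.09309 and T = 1 − R = 0.9069.

T = 0.907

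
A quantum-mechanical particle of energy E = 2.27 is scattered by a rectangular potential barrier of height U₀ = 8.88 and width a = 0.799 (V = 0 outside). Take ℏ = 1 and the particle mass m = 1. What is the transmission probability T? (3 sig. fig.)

T = 0.00910

Since E < U₀ the interior solution is evanescent with decay constant κ = √(2m(U₀ − E))/ℏ = 3.636.
κa = 2.905, sinh(κa) = 9.106.
Matching ψ, ψ′ at both faces gives T = [1 + U₀² sinh²(κa) / (4E(U₀ − E))]⁻¹ = 1/109.9 = 0.00910.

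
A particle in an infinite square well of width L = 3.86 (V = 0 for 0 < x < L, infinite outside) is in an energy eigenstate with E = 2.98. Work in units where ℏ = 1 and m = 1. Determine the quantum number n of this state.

From E_n = n²π²ℏ²/(2mL²) invert to n = √(2mL²E)/(πℏ).
n = (3.86/π) × √(2 × 1 × 2.98) = 3.000 → n = 3.

n = 3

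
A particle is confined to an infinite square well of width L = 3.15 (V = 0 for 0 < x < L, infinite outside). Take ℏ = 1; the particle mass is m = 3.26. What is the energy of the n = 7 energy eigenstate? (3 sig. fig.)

The infinite-well eigenfunctions ψ_n = √(2/L) sin(nπx/L) vanish at both walls, giving E_n = n²π²ℏ²/(2mL²).
E_7 = 7² × π² / (2 × 3.26 × 3.15²) = 7.475.

E = 7.48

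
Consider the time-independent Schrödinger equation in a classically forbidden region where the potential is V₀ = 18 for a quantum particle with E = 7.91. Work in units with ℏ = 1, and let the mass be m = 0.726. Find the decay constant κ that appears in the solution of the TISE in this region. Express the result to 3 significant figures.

κ = 3.83

Since E < V₀ the TISE in this region is ψ'' = κ²ψ with κ = √(2m(V₀ − E))/ℏ.
κ = √(2 × 0.726 × 10.09) = 3.828.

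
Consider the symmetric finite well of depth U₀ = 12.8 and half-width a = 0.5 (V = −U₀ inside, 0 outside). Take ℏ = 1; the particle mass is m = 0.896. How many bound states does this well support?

Define the well-strength parameter z₀ = (a/ℏ)√(2mU₀) = 0.5 × √(2·0.896·12.8) = 2.395.
A new bound state (alternating even/odd) appears each time z₀ passes a multiple of π/2, so N = ⌊2z₀/π⌋ + 1 = ⌊1.524⌋ + 1 = 2.

N = 2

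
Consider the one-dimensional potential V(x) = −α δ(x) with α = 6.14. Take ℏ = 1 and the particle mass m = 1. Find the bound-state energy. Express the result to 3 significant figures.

The bound state is ψ(x) = √κ e^{−κ|x|}. The derivative jump ψ'(0⁺) − ψ'(0⁻) = −(2mα/ℏ²)ψ(0) fixes κ = mα/ℏ² = 6.140.
Then E = −ℏ²κ²/(2m) = −mα²/(2ℏ²) = -18.85.

E = -18.8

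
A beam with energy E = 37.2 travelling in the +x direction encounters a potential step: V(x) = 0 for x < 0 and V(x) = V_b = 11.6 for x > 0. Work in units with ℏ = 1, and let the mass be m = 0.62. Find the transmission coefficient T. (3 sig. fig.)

The wavenumbers are k₁ = √(2mE)/ℏ = 6.792 on the left and k₂ = √(2m(E − V_b))/ℏ = 5.634 on the right.
Continuity of ψ and ψ′ at the step yields the reflection amplitude r = (k₁ − k₂)/(k₁ + k₂) = 0.09316; thus R = |r|² = 0.008678, T = 0.9913.

T = 0.991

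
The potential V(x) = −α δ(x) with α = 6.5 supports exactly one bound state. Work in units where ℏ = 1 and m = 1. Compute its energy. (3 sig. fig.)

E = -21.1

For x ≠ 0 the bound state is ψ ∝ e^{−κ|x|}; integrating the TISE across the delta gives the cusp condition 2κ = 2mα/ℏ², so κ = 6.500.
Then E = −ℏ²κ²/(2m) = −mα²/(2ℏ²) = -21.13.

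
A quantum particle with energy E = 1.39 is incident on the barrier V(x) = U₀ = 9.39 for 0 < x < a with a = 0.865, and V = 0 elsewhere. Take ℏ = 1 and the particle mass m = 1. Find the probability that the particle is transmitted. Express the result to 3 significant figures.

Since E < U₀ the interior solution is evanescent with decay constant κ = √(2m(U₀ − E))/ℏ = 4.000.
κa = 3.460, sinh(κa) = 15.89.
Matching ψ, ψ′ at both faces gives T = [1 + U₀² sinh²(κa) / (4E(U₀ − E))]⁻¹ = 1/501.7 = 0.00199.

T = 0.00199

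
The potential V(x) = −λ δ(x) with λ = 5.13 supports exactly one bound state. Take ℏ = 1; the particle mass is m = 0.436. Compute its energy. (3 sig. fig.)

E = -5.74

The bound state is ψ(x) = √κ e^{−κ|x|}. The derivative jump ψ'(0⁺) − ψ'(0⁻) = −(2mλ/ℏ²)ψ(0) fixes κ = mλ/ℏ² = 2.237.
Then E = −ℏ²κ²/(2m) = −mλ²/(2ℏ²) = -5.737.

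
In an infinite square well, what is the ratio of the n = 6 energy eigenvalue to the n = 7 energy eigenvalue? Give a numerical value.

E_n = n²π²ℏ²/(2mL²) so the ratio is n₂²/n₁² = 36/49 = 0.734694.

0.734694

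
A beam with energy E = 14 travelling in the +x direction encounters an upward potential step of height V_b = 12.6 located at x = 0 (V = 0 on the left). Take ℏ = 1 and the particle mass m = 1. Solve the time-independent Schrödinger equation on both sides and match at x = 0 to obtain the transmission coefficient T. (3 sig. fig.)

T = 0.730

On each side the TISE gives plane waves with k = √(2m(E − V))/ℏ: k₁ = √(2·1·14) = 5.292, k₂ = √(2·1·1.4) = 1.673.
Matching ψ and ψ′ at x = 0 gives r = (k₁ − k₂)/(k₁ + k₂), so R = r² = 0.2699 and T = 1 − R = 0.7301.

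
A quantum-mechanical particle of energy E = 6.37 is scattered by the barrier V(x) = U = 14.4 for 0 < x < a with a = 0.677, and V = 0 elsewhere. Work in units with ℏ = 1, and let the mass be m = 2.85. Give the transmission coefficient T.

T = 0.000415

Since E < U the interior solution is evanescent with decay constant κ = √(2m(U − E))/ℏ = 6.765.
κa = 4.580, sinh(κa) = 48.76.
The exact tunnelling result is T⁻¹ = 1 + U² sinh²(κa) / [4E(U − E)] = 2411, so T = 0.000415.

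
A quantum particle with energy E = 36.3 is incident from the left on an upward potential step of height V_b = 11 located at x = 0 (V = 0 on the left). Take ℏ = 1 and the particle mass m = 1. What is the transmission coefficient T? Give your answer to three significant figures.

T = 0.992

The wavenumbers are k₁ = √(2mE)/ℏ = 8.521 on the left and k₂ = √(2m(E − V_b))/ℏ = 7.113 on the right.
Matching ψ and ψ′ at x = 0 gives r = (k₁ − k₂)/(k₁ + k₂), so R = r² = 0.008102 and T = 1 − R = 0.9919.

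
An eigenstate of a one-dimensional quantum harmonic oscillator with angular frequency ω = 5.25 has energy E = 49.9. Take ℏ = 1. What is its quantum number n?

n = 9

E_n = ℏω(n + ½) ⇒ n = E/(ℏω) − ½ = 49.9/5.25 − 0.5 = 9.005 → n = 9.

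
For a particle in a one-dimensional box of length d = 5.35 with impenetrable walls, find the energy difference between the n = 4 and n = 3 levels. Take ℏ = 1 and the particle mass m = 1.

ΔE = 1.21

E_n = n²π²ℏ²/(2md²), so ΔE = (4² − 3²) π²ℏ²/(2md²).
ΔE = 7 × π² / (2 × 1 × 5.35²) = 1.207.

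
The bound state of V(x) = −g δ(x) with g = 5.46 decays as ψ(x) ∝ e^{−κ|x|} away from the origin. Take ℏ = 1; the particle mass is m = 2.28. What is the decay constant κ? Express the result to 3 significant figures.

κ = 12.4

Integrating the TISE across x = 0 gives the cusp condition ψ'(0⁺) − ψ'(0⁻) = −(2mg/ℏ²)ψ(0).
With ψ ∝ e^{−κ|x|} this yields −2κ = −2mg/ℏ², so κ = mg/ℏ² = 12.45.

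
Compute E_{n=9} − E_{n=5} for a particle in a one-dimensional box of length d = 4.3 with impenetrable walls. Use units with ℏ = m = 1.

E_n = n²π²ℏ²/(2md²), so ΔE = (9² − 5²) π²ℏ²/(2md²).
ΔE = 56 × π² / (2 × 1 × 4.3²) = 14.95.

ΔE = 14.9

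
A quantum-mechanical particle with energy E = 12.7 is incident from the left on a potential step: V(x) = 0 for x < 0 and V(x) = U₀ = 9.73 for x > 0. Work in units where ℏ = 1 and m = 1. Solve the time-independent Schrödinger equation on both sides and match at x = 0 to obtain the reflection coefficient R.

R = 0.121

The wavenumbers are k₁ = √(2mE)/ℏ = 5.040 on the left and k₂ = √(2m(E − U₀))/ℏ = 2.437 on the right.
Continuity of ψ and ψ′ at the step yields the reflection amplitude r = (k₁ − k₂)/(k₁ + k₂) = 0.3481; thus R = |r|² = 0.1212, T = 0.8788.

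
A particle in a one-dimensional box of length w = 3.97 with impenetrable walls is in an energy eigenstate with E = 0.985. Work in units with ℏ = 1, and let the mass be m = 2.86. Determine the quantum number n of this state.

For an infinite well E_n = n²π²ℏ²/(2mw²), so n = (w/πℏ)√(2mE).
n = (3.97/π) × √(2 × 2.86 × 0.985) = 3.000 → n = 3.

n = 3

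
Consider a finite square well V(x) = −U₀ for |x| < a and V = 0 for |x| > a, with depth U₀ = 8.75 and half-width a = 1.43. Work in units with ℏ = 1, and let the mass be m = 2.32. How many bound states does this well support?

The dimensionless depth is z₀ = a√(2mU₀)/ℏ = 1.43 × √(40.60) = 9.112.
A new bound state (alternating even/odd) appears each time z₀ passes a multiple of π/2, so N = ⌊2z₀/π⌋ + 1 = ⌊5.801⌋ + 1 = 6.

N = 6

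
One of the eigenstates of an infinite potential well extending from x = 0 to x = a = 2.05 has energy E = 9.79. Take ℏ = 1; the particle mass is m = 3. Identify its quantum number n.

n = 5

For an infinite well E_n = n²π²ℏ²/(2ma²), so n = (a/πℏ)√(2mE).
n = (2.05/π) × √(2 × 3 × 9.79) = 5.001 → n = 5.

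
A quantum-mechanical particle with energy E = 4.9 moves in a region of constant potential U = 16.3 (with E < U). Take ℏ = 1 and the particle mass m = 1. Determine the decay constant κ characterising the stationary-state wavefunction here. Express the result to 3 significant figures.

κ = 4.77

Since E < U the TISE in this region is ψ'' = κ²ψ with κ = √(2m(U − E))/ℏ.
κ = √(2 × 1 × 11.4) = 4.775.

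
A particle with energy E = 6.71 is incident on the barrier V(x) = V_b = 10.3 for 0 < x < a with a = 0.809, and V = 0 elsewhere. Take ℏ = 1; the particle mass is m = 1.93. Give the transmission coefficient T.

E < V_b: inside the barrier ψ ∝ e^{±κx} with κ = √(2m(V_b − E))/ℏ = 3.723.
κa = 3.012, sinh(κa) = 10.13.
Matching ψ, ψ′ at both faces gives T = [1 + V_b² sinh²(κa) / (4E(V_b − E))]⁻¹ = 1/114.1 = 0.00876.

T = 0.00876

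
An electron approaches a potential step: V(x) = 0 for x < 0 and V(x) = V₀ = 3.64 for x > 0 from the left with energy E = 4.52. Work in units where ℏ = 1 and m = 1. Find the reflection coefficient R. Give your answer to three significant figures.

R = 0.150

On each side the TISE gives plane waves with k = √(2m(E − V))/ℏ: k₁ = √(2·1·4.52) = 3.007, k₂ = √(2·1·0.88) = 1.327.
Continuity of ψ and ψ′ at the step yields the reflection amplitude r = (k₁ − k₂)/(k₁ + k₂) = 0.3877; thus R = |r|² = 0.1503, T = 0.8497.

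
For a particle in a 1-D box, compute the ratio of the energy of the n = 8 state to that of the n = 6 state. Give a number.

E_n = n²π²ℏ²/(2mL²) so the ratio is n₂²/n₁² = 64/36 = 1.77778.

1.77778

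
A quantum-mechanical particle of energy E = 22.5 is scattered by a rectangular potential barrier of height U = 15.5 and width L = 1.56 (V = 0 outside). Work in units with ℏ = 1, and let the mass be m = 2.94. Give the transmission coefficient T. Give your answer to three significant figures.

T = 0.896

E > U: inside the barrier k₂ = √(2m(E − U))/ℏ = 6.416, k₂L = 10.01.
Matching at both interfaces gives T⁻¹ = 1 + U² sin²(k₂L) / [4E(E − U)] = 1.116, hence T = 0.896.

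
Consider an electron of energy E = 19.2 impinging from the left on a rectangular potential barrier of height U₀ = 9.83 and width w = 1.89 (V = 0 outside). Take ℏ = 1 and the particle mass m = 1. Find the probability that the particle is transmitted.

Above the barrier the interior wavenumber is k₂ = √(2m(E − U₀))/ℏ = 4.329, giving phase k₂w = 8.182.
T = [1 + U₀² sin²(k₂w) / (4E(E − U₀))]⁻¹ = 1/1.120 = 0.893.

T = 0.893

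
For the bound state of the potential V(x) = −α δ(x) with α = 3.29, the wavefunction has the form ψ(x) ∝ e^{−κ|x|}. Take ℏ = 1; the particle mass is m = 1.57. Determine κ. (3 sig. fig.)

κ = 5.17

Integrating the TISE across x = 0 gives the cusp condition ψ'(0⁺) − ψ'(0⁻) = −(2mα/ℏ²)ψ(0).
With ψ ∝ e^{−κ|x|} this yields −2κ = −2mα/ℏ², so κ = mα/ℏ² = 5.165.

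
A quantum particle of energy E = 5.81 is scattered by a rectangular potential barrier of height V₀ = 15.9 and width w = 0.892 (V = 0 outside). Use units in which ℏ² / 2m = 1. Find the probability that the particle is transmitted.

T = 0.0128

E < V₀: inside the barrier ψ ∝ e^{±κx} with κ = √(2m(V₀ − E))/ℏ = 3.176.
κw = 2.833, sinh(κw) = 8.472.
Matching ψ, ψ′ at both faces gives T = [1 + V₀² sinh²(κw) / (4E(V₀ − E))]⁻¹ = 1/78.39 = 0.0128.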